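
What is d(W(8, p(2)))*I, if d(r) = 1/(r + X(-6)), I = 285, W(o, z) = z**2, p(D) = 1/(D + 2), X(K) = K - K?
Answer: 4560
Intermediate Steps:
X(K) = 0
p(D) = 1/(2 + D)
d(r) = 1/r (d(r) = 1/(r + 0) = 1/r)
d(W(8, p(2)))*I = 285/(1/(2 + 2))**2 = 285/(1/4)**2 = 285/(1/16) = 16*285 = 4560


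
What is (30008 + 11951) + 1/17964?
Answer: 753751477/17964 ≈ 41959.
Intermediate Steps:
(30008 + 11951) + 1/17964 = 41959 + 1/17964 = 753751477/17964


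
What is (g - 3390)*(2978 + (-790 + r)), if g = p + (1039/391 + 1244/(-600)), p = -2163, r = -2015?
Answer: -56337311773/58650 ≈ -9.6057e+5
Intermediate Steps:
g = -126825701/58650 (g = -2163 + (1039/391 + 1244/(-600)) = -2163 + (1039*(1/391) + 1244*(-1/600)) = -2163 + (1039/391 - 311/150) = -2163 + 34249/58650 = -126825701/58650 ≈ -2162.4)
(g - 3390)*(2978 + (-790 + r)) = (-126825701/58650 - 3390)*(2978 + (-790 - 2015)) = -325649201*(2978 - 2805)/58650 = -325649201/58650*173 = -56337311773/58650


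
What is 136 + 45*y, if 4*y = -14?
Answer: -43/2 ≈ -21.500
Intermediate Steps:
y = -7/2 (y = (¼)*(-14) = -7/2 ≈ -3.5000)
136 + 45*y = 136 + 45*(-7/2) = 136 - 315/2 = -43/2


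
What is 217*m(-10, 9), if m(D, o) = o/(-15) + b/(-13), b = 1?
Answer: -9548/65 ≈ -146.89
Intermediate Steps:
m(D, o) = -1/13 - o/15 (m(D, o) = o/(-15) + 1/(-13) = o*(-1/15) + 1*(-1/13) = -o/15 - 1/13 = -1/13 - o/15)
217*m(-10, 9) = 217*(-1/13 - 1/15*9) = 217*(-1/13 - 3/5) = 217*(-44/65) = -9548/65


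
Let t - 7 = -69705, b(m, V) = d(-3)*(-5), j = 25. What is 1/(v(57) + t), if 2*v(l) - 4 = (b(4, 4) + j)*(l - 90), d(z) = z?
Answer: -1/70356 ≈ -1.4213e-5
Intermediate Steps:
b(m, V) = 15 (b(m, V) = -3*(-5) = 15)
v(l) = -1798 + 20*l (v(l) = 2 + ((15 + 25)*(l - 90))/2 = 2 + (40*(-90 + l))/2 = 2 + (-3600 + 40*l)/2 = 2 + (-1800 + 20*l) = -1798 + 20*l)
t = -69698 (t = 7 - 69705 = -69698)
1/(v(57) + t) = 1/((-1798 + 20*57) - 69698) = 1/((-1798 + 1140) - 69698) = 1/(-658 - 69698) = 1/(-70356) = -1/70356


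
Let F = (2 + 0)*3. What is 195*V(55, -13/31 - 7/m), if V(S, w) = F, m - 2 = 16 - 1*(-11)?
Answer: 1170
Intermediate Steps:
m = 29 (m = 2 + (16 - 1*(-11)) = 2 + (16 + 11) = 2 + 27 = 29)
F = 6 (F = 2*3 = 6)
V(S, w) = 6
195*V(55, -13/31 - 7/m) = 195*6 = 1170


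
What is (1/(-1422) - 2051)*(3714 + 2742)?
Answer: -3138178748/237 ≈ -1.3241e+7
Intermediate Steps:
(1/(-1422) - 2051)*(3714 + 2742) = (-1/1422 - 2051)*6456 = -2916523/1422*6456 = -3138178748/237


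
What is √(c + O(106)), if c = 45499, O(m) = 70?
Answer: √45569 ≈ 213.47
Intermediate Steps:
√(c + O(106)) = √(45499 + 70) = √45569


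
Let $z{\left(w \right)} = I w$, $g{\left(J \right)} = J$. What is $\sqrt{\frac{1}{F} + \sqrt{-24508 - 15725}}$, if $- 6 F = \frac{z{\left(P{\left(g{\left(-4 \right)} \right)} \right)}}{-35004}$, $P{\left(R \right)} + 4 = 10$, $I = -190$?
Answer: $\frac{\sqrt{-1662690 + 9025 i \sqrt{40233}}}{95} \approx 6.6377 + 15.109 i$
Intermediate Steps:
$P{\left(R \right)} = 6$ ($P{\left(R \right)} = -4 + 10 = 6$)
$z{\left(w \right)} = - 190 w$
$F = - \frac{95}{17502}$ ($F = - \frac{\left(-190\right) 6 \frac{1}{-35004}}{6} = - \frac{\left(-1140\right) \left(- \frac{1}{35004}\right)}{6} = \left(- \frac{1}{6}\right) \frac{95}{2917} = - \frac{95}{17502} \approx -0.0054279$)
$\sqrt{\frac{1}{F} + \sqrt{-24508 - 15725}} = \sqrt{\frac{1}{- \frac{95}{17502}} + \sqrt{-24508 - 15725}} = \sqrt{- \frac{17502}{95} + \sqrt{-40233}} = \sqrt{- \frac{17502}{95} + i \sqrt{40233}}$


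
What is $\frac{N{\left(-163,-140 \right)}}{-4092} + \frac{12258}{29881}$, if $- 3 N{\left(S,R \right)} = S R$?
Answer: $\frac{208090907}{91704789} \approx 2.2691$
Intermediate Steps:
$N{\left(S,R \right)} = - \frac{R S}{3}$ ($N{\left(S,R \right)} = - \frac{S R}{3} = - \frac{R S}{3}$)
$\frac{N{\left(-163,-140 \right)}}{-4092} + \frac{12258}{29881} = \frac{\left(- \frac{1}{3}\right) \left(-140\right) \left(-163\right)}{-4092} + \frac{12258}{29881} = \left(- \frac{22820}{3}\right) \left(- \frac{1}{4092}\right) + 12258 \cdot \frac{1}{29881} = \frac{5705}{3069} + \frac{12258}{29881} = \frac{208090907}{91704789}$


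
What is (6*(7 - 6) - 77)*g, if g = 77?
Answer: -5467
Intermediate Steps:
(6*(7 - 6) - 77)*g = (6*(7 - 6) - 77)*77 = (6*1 - 77)*77 = (6 - 77)*77 = -71*77 = -5467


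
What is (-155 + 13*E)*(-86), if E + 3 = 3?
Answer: 13330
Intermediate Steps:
E = 0 (E = -3 + 3 = 0)
(-155 + 13*E)*(-86) = (-155 + 13*0)*(-86) = (-155 + 0)*(-86) = -155*(-86) = 13330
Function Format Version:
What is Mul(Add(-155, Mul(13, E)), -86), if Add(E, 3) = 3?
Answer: 13330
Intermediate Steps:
E = 0 (E = Add(-3, 3) = 0)
Mul(Add(-155, Mul(13, E)), -86) = Mul(Add(-155, Mul(13, 0)), -86) = Mul(Add(-155, 0), -86) = Mul(-155, -86) = 13330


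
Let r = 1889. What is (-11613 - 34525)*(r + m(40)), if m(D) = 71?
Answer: -90430480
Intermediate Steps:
(-11613 - 34525)*(r + m(40)) = (-11613 - 34525)*(1889 + 71) = -46138*1960 = -90430480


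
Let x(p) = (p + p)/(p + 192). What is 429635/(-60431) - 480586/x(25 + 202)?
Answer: -6084457819722/13717837 ≈ -4.4354e+5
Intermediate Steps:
x(p) = 2*p/(192 + p) (x(p) = (2*p)/(192 + p) = 2*p/(192 + p))
429635/(-60431) - 480586/x(25 + 202) = 429635/(-60431) - 480586*(192 + (25 + 202))/(2*(25 + 202)) = 429635*(-1/60431) - 480586/(2*227/(192 + 227)) = -429635/60431 - 480586/(2*227/419) = -429635/60431 - 480586/(2*227*(1/419)) = -429635/60431 - 480586/454/419 = -429635/60431 - 480586*419/454 = -429635/60431 - 100682767/227 = -6084457819722/13717837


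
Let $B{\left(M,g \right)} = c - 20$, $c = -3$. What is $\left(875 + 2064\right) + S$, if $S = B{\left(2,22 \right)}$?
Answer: $2916$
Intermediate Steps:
$B{\left(M,g \right)} = -23$ ($B{\left(M,g \right)} = -3 - 20 = -23$)
$S = -23$
$\left(875 + 2064\right) + S = \left(875 + 2064\right) - 23 = 2939 - 23 = 2916$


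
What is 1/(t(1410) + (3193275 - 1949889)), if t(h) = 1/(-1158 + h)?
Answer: 252/313333273 ≈ 8.0426e-7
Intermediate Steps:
1/(t(1410) + (3193275 - 1949889)) = 1/(1/(-1158 + 1410) + (3193275 - 1949889)) = 1/(1/252 + 1243386) = 1/(313333273/252) = 252/313333273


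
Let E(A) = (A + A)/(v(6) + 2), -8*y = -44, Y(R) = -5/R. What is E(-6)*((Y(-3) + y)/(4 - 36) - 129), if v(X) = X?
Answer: 24811/128 ≈ 193.84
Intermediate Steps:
y = 11/2 (y = -⅛*(-44) = 11/2 ≈ 5.5000)
E(A) = A/4 (E(A) = (A + A)/(6 + 2) = (2*A)/8 = (2*A)*(⅛) = A/4)
E(-6)*((Y(-3) + y)/(4 - 36) - 129) = ((¼)*(-6))*((-5/(-3) + 11/2)/(4 - 36) - 129) = -3*((-5*(-⅓) + 11/2)/(-32) - 129)/2 = -3*((5/3 + 11/2)*(-1/32) - 129)/2 = -3*((43/6)*(-1/32) - 129)/2 = -3*(-43/192 - 129)/2 = -3/2*(-24811/192) = 24811/128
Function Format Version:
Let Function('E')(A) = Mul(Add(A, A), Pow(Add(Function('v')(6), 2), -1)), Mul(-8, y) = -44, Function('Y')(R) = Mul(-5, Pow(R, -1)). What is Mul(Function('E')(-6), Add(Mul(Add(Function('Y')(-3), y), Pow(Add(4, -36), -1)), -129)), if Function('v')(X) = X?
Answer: Rational(24811, 128) ≈ 193.84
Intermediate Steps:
y = Rational(11, 2) (y = Mul(Rational(-1, 8), -44) = Rational(11, 2) ≈ 5.5000)
Function('E')(A) = Mul(Rational(1, 4), A) (Function('E')(A) = Mul(Add(A, A), Pow(Add(6, 2), -1)) = Mul(Mul(2, A), Pow(8, -1)) = Mul(Mul(2, A), Rational(1, 8)) = Mul(Rational(1, 4), A))
Mul(Function('E')(-6), Add(Mul(Add(Function('Y')(-3), y), Pow(Add(4, -36), -1)), -129)) = Mul(Mul(Rational(1, 4), -6), Add(Mul(Add(Mul(-5, Pow(-3, -1)), Rational(11, 2)), Pow(Add(4, -36), -1)), -129)) = Mul(Rational(-3, 2), Add(Mul(Add(Mul(-5, Rational(-1, 3)), Rational(11, 2)), Pow(-32, -1)), -129)) = Mul(Rational(-3, 2), Add(Mul(Add(Rational(5, 3), Rational(11, 2)), Rational(-1, 32)), -129)) = Mul(Rational(-3, 2), Add(Mul(Rational(43, 6), Rational(-1, 32)), -129)) = Mul(Rational(-3, 2), Add(Rational(-43, 192), -129)) = Mul(Rational(-3, 2), Rational(-24811, 192)) = Rational(24811, 128)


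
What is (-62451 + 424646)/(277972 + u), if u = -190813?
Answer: 362195/87159 ≈ 4.1556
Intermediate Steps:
(-62451 + 424646)/(277972 + u) = (-62451 + 424646)/(277972 - 190813) = 362195/87159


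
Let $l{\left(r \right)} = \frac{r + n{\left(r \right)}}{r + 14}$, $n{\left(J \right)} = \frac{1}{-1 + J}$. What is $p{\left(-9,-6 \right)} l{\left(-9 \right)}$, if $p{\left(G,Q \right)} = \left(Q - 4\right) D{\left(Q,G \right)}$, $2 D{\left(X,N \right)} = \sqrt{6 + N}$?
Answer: $\frac{91 i \sqrt{3}}{10} \approx 15.762 i$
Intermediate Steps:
$D{\left(X,N \right)} = \frac{\sqrt{6 + N}}{2}$
$l{\left(r \right)} = \frac{r + \frac{1}{-1 + r}}{14 + r}$ ($l{\left(r \right)} = \frac{r + \frac{1}{-1 + r}}{r + 14} = \frac{r + \frac{1}{-1 + r}}{14 + r}$)
$p{\left(G,Q \right)} = \frac{\sqrt{6 + G} \left(-4 + Q\right)}{2}$ ($p{\left(G,Q \right)} = \left(Q - 4\right) \frac{\sqrt{6 + G}}{2} = \left(-4 + Q\right) \frac{\sqrt{6 + G}}{2} = \frac{\sqrt{6 + G} \left(-4 + Q\right)}{2}$)
$p{\left(-9,-6 \right)} l{\left(-9 \right)} = \frac{\sqrt{6 - 9} \left(-4 - 6\right)}{2} \frac{1 - 9 \left(-1 - 9\right)}{\left(-1 - 9\right) \left(14 - 9\right)} = \frac{1}{2} \sqrt{-3} \left(-10\right) \frac{1 - -90}{\left(-10\right) 5} = \frac{1}{2} i \sqrt{3} \left(-10\right) \left(\left(- \frac{1}{10}\right) \frac{1}{5} \left(1 + 90\right)\right) = - 5 i \sqrt{3} \left(\left(- \frac{1}{10}\right) \frac{1}{5} \cdot 91\right) = - 5 i \sqrt{3} \left(- \frac{91}{50}\right) = \frac{91 i \sqrt{3}}{10}$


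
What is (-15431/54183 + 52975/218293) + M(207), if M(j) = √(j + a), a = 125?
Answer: -498134858/11827769619 + 2*√83 ≈ 18.179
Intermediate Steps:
M(j) = √(125 + j) (M(j) = √(j + 125) = √(125 + j))
(-15431/54183 + 52975/218293) + M(207) = (-15431/54183 + 52975/218293) + √(125 + 207) = (-15431*1/54183 + 52975*(1/218293)) + √332 = (-15431/54183 + 52975/218293) + 2*√83 = -498134858/11827769619 + 2*√83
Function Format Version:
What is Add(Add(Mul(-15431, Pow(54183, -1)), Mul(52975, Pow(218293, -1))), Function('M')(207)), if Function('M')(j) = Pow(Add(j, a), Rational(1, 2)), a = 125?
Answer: Add(Rational(-498134858, 11827769619), Mul(2, Pow(83, Rational(1, 2)))) ≈ 18.179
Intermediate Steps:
Function('M')(j) = Pow(Add(125, j), Rational(1, 2)) (Function('M')(j) = Pow(Add(j, 125), Rational(1, 2)) = Pow(Add(125, j), Rational(1, 2)))
Add(Add(Mul(-15431, Pow(54183, -1)), Mul(52975, Pow(218293, -1))), Function('M')(207)) = Add(Add(Mul(-15431, Pow(54183, -1)), Mul(52975, Pow(218293, -1))), Pow(Add(125, 207), Rational(1, 2))) = Add(Add(Mul(-15431, Rational(1, 54183)), Mul(52975, Rational(1, 218293))), Pow(332, Rational(1, 2))) = Add(Add(Rational(-15431, 54183), Rational(52975, 218293)), Mul(2, Pow(83, Rational(1, 2)))) = Add(Rational(-498134858, 11827769619), Mul(2, Pow(83, Rational(1, 2))))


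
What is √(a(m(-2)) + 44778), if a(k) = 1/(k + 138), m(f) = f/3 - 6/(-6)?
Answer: √7711892295/415 ≈ 211.61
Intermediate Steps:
m(f) = 1 + f/3 (m(f) = f*(⅓) - 6*(-⅙) = f/3 + 1 = 1 + f/3)
a(k) = 1/(138 + k)
√(a(m(-2)) + 44778) = √(1/(138 + (1 + (⅓)*(-2))) + 44778) = √(1/(138 + (1 - ⅔)) + 44778) = √(1/(138 + ⅓) + 44778) = √(1/(415/3) + 44778) = √(3/415 + 44778) = √(18582873/415) = √7711892295/415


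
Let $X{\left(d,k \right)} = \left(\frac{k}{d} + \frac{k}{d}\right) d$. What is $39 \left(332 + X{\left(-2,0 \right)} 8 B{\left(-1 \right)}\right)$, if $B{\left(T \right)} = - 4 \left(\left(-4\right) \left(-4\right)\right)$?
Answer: $12948$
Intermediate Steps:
$B{\left(T \right)} = -64$ ($B{\left(T \right)} = \left(-4\right) 16 = -64$)
$X{\left(d,k \right)} = 2 k$ ($X{\left(d,k \right)} = \frac{2 k}{d} d = 2 k$)
$39 \left(332 + X{\left(-2,0 \right)} 8 B{\left(-1 \right)}\right) = 39 \left(332 + 2 \cdot 0 \cdot 8 \left(-64\right)\right) = 39 \left(332 + 0 \cdot 8 \left(-64\right)\right) = 39 \left(332 + 0 \left(-64\right)\right) = 39 \left(332 + 0\right) = 39 \cdot 332 = 12948$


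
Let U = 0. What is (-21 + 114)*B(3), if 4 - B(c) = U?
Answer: 372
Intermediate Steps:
B(c) = 4 (B(c) = 4 - 1*0 = 4 + 0 = 4)
(-21 + 114)*B(3) = (-21 + 114)*4 = 93*4 = 372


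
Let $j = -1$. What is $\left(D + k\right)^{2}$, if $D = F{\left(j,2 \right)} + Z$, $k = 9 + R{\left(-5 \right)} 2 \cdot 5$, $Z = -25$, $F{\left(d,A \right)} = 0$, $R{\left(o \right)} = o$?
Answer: $4356$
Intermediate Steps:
$k = -41$ ($k = 9 + \left(-5\right) 2 \cdot 5 = 9 - 50 = -41$)
$D = -25$ ($D = 0 - 25 = -25$)
$\left(D + k\right)^{2} = \left(-25 - 41\right)^{2} = \left(-66\right)^{2} = 4356$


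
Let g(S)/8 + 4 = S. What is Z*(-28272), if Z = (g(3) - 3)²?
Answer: -3420912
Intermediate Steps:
g(S) = -32 + 8*S
Z = 121 (Z = ((-32 + 8*3) - 3)² = ((-32 + 24) - 3)² = (-8 - 3)² = (-11)² = 121)
Z*(-28272) = 121*(-28272) = -3420912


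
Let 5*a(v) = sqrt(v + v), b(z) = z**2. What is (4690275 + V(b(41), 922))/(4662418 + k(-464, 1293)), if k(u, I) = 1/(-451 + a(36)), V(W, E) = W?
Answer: 37079240146343241508/36845809424132832699 + 46919560*sqrt(2)/36845809424132832699 ≈ 1.0063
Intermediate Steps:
a(v) = sqrt(2)*sqrt(v)/5 (a(v) = sqrt(v + v)/5 = sqrt(2*v)/5 = (sqrt(2)*sqrt(v))/5 = sqrt(2)*sqrt(v)/5)
k(u, I) = 1/(-451 + 6*sqrt(2)/5) (k(u, I) = 1/(-451 + sqrt(2)*sqrt(36)/5) = 1/(-451 + (1/5)*sqrt(2)*6) = 1/(-451 + 6*sqrt(2)/5))
(4690275 + V(b(41), 922))/(4662418 + k(-464, 1293)) = (4690275 + 41**2)/(4662418 + (-11275/5084953 - 30*sqrt(2)/5084953)) = (4690275 + 1681)/(23708176385079/5084953 - 30*sqrt(2)/5084953) = 4691956/(23708176385079/5084953 - 30*sqrt(2)/5084953)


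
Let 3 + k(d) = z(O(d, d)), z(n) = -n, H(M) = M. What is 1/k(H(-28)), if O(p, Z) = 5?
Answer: -1/8 ≈ -0.12500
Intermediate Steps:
k(d) = -8 (k(d) = -3 - 1*5 = -3 - 5 = -8)
1/k(H(-28)) = 1/(-8) = -1/8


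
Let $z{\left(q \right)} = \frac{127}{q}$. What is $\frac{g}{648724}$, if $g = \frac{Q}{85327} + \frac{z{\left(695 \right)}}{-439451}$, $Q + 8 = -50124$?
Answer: $- \frac{15311248321269}{16906032655733036860} \approx -9.0567 \cdot 10^{-7}$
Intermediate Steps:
$Q = -50132$ ($Q = -8 - 50124 = -50132$)
$g = - \frac{15311248321269}{26060439656515}$ ($g = - \frac{50132}{85327} + \frac{127 \cdot \frac{1}{695}}{-439451} = \left(-50132\right) \frac{1}{85327} + 127 \cdot \frac{1}{695} \left(- \frac{1}{439451}\right) = - \frac{50132}{85327} + \frac{127}{695} \left(- \frac{1}{439451}\right) = - \frac{50132}{85327} - \frac{127}{305418445} = - \frac{15311248321269}{26060439656515} \approx -0.58753$)
$\frac{g}{648724} = - \frac{15311248321269}{26060439656515 \cdot 648724} = \left(- \frac{15311248321269}{26060439656515}\right) \frac{1}{648724} = - \frac{15311248321269}{16906032655733036860}$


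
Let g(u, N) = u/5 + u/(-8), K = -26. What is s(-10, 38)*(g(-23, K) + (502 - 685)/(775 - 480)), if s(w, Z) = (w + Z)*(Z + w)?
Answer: -108486/59 ≈ -1838.7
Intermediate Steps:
s(w, Z) = (Z + w)**2 (s(w, Z) = (Z + w)*(Z + w) = (Z + w)**2)
g(u, N) = 3*u/40 (g(u, N) = u*(1/5) + u*(-1/8) = u/5 - u/8 = 3*u/40)
s(-10, 38)*(g(-23, K) + (502 - 685)/(775 - 480)) = (38 - 10)**2*((3/40)*(-23) + (502 - 685)/(775 - 480)) = 28**2*(-69/40 - 183/295) = 784*(-69/40 - 183*1/295) = 784*(-69/40 - 183/295) = 784*(-1107/472) = -108486/59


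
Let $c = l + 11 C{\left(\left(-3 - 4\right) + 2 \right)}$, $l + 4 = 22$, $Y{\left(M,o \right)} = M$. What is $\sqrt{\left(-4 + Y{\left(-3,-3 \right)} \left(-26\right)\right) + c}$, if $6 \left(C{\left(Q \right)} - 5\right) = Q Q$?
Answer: $\frac{\sqrt{6942}}{6} \approx 13.886$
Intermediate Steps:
$l = 18$ ($l = -4 + 22 = 18$)
$C{\left(Q \right)} = 5 + \frac{Q^{2}}{6}$ ($C{\left(Q \right)} = 5 + \frac{Q Q}{6} = 5 + \frac{Q^{2}}{6}$)
$c = \frac{713}{6}$ ($c = 18 + 11 \left(5 + \frac{\left(\left(-3 - 4\right) + 2\right)^{2}}{6}\right) = 18 + 11 \left(5 + \frac{\left(-7 + 2\right)^{2}}{6}\right) = 18 + 11 \left(5 + \frac{\left(-5\right)^{2}}{6}\right) = 18 + 11 \left(5 + \frac{1}{6} \cdot 25\right) = 18 + 11 \left(5 + \frac{25}{6}\right) = 18 + 11 \cdot \frac{55}{6} = 18 + \frac{605}{6} = \frac{713}{6} \approx 118.83$)
$\sqrt{\left(-4 + Y{\left(-3,-3 \right)} \left(-26\right)\right) + c} = \sqrt{\left(-4 - -78\right) + \frac{713}{6}} = \sqrt{\left(-4 + 78\right) + \frac{713}{6}} = \sqrt{74 + \frac{713}{6}} = \sqrt{\frac{1157}{6}} = \frac{\sqrt{6942}}{6}$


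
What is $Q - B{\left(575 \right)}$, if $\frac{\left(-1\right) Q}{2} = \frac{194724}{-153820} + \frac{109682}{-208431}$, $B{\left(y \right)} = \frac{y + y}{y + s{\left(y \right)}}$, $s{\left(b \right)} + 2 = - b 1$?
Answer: $\frac{4637477012017}{8015214105} \approx 578.58$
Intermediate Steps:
$s{\left(b \right)} = -2 - b$ ($s{\left(b \right)} = -2 + - b 1 = -2 - b$)
$B{\left(y \right)} = - y$ ($B{\left(y \right)} = \frac{y + y}{y - \left(2 + y\right)} = \frac{2 y}{-2} = 2 y \left(- \frac{1}{2}\right) = - y$)
$Q = \frac{28728901642}{8015214105}$ ($Q = - 2 \left(\frac{194724}{-153820} + \frac{109682}{-208431}\right) = - 2 \left(194724 \left(- \frac{1}{153820}\right) + 109682 \left(- \frac{1}{208431}\right)\right) = - 2 \left(- \frac{48681}{38455} - \frac{109682}{208431}\right) = \left(-2\right) \left(- \frac{14364450821}{8015214105}\right) = \frac{28728901642}{8015214105} \approx 3.5843$)
$Q - B{\left(575 \right)} = \frac{28728901642}{8015214105} - \left(-1\right) 575 = \frac{28728901642}{8015214105} - -575 = \frac{28728901642}{8015214105} + 575 = \frac{4637477012017}{8015214105}$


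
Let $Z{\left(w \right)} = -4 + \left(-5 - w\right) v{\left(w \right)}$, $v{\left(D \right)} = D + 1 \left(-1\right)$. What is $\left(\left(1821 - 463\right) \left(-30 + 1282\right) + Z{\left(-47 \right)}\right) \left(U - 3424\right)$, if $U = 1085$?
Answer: $-3972080444$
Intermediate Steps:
$v{\left(D \right)} = -1 + D$ ($v{\left(D \right)} = D - 1 = -1 + D$)
$Z{\left(w \right)} = -4 + \left(-1 + w\right) \left(-5 - w\right)$ ($Z{\left(w \right)} = -4 + \left(-5 - w\right) \left(-1 + w\right) = -4 + \left(-1 + w\right) \left(-5 - w\right)$)
$\left(\left(1821 - 463\right) \left(-30 + 1282\right) + Z{\left(-47 \right)}\right) \left(U - 3424\right) = \left(\left(1821 - 463\right) \left(-30 + 1282\right) - 2020\right) \left(1085 - 3424\right) = \left(1358 \cdot 1252 + \left(1 - 2209 + 188\right)\right) \left(-2339\right) = \left(1700216 + \left(1 - 2209 + 188\right)\right) \left(-2339\right) = \left(1700216 - 2020\right) \left(-2339\right) = 1698196 \left(-2339\right) = -3972080444$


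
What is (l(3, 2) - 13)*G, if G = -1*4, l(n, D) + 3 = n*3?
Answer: 28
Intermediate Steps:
l(n, D) = -3 + 3*n (l(n, D) = -3 + n*3 = -3 + 3*n)
G = -4
(l(3, 2) - 13)*G = ((-3 + 3*3) - 13)*(-4) = ((-3 + 9) - 13)*(-4) = (6 - 13)*(-4) = -7*(-4) = 28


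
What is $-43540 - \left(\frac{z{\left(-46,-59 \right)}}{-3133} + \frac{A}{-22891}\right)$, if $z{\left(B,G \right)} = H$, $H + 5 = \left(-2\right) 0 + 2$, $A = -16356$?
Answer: $- \frac{3122631392641}{71717503} \approx -43541.0$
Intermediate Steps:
$H = -3$ ($H = -5 + \left(\left(-2\right) 0 + 2\right) = -5 + \left(0 + 2\right) = -5 + 2 = -3$)
$z{\left(B,G \right)} = -3$
$-43540 - \left(\frac{z{\left(-46,-59 \right)}}{-3133} + \frac{A}{-22891}\right) = -43540 - \left(- \frac{3}{-3133} - \frac{16356}{-22891}\right) = -43540 - \left(\left(-3\right) \left(- \frac{1}{3133}\right) - - \frac{16356}{22891}\right) = -43540 - \left(\frac{3}{3133} + \frac{16356}{22891}\right) = -43540 - \frac{51312021}{71717503} = - \frac{3122631392641}{71717503}$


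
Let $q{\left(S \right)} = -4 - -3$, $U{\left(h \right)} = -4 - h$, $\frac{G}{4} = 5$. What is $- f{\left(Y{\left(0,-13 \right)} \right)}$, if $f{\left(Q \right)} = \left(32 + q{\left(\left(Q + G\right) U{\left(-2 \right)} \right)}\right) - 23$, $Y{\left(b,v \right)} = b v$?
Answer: $-8$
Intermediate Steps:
$G = 20$ ($G = 4 \cdot 5 = 20$)
$q{\left(S \right)} = -1$ ($q{\left(S \right)} = -4 + 3 = -1$)
$f{\left(Q \right)} = 8$ ($f{\left(Q \right)} = \left(32 - 1\right) - 23 = 31 - 23 = 8$)
$- f{\left(Y{\left(0,-13 \right)} \right)} = \left(-1\right) 8 = -8$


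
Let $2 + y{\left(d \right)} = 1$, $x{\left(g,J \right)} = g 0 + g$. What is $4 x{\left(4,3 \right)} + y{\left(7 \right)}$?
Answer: $15$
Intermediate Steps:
$x{\left(g,J \right)} = g$ ($x{\left(g,J \right)} = 0 + g = g$)
$y{\left(d \right)} = -1$ ($y{\left(d \right)} = -2 + 1 = -1$)
$4 x{\left(4,3 \right)} + y{\left(7 \right)} = 4 \cdot 4 - 1 = 16 - 1 = 15$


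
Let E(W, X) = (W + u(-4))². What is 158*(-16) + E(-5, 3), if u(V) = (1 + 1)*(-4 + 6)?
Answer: -2527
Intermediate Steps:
u(V) = 4 (u(V) = 2*2 = 4)
E(W, X) = (4 + W)² (E(W, X) = (W + 4)² = (4 + W)²)
158*(-16) + E(-5, 3) = 158*(-16) + (4 - 5)² = -2528 + (-1)² = -2528 + 1 = -2527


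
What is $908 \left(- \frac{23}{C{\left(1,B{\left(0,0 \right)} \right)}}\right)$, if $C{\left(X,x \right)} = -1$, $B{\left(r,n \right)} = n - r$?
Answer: $20884$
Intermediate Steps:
$908 \left(- \frac{23}{C{\left(1,B{\left(0,0 \right)} \right)}}\right) = 908 \left(- \frac{23}{-1}\right) = 908 \left(\left(-23\right) \left(-1\right)\right) = 908 \cdot 23 = 20884$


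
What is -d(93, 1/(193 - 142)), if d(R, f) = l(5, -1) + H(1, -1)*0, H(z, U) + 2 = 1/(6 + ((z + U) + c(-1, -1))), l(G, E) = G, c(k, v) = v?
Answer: -5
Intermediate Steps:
H(z, U) = -2 + 1/(5 + U + z) (H(z, U) = -2 + 1/(6 + ((z + U) - 1)) = -2 + 1/(6 + ((U + z) - 1)) = -2 + 1/(6 + (-1 + U + z)) = -2 + 1/(5 + U + z))
d(R, f) = 5 (d(R, f) = 5 + ((-9 - 2*(-1) - 2*1)/(5 - 1 + 1))*0 = 5 + ((-9 + 2 - 2)/5)*0 = 5 + ((⅕)*(-9))*0 = 5 - 9/5*0 = 5 + 0 = 5)
-d(93, 1/(193 - 142)) = -1*5 = -5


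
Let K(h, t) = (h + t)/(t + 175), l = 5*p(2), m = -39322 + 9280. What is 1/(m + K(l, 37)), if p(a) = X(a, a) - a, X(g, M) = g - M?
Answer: -212/6368877 ≈ -3.3287e-5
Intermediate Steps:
m = -30042
p(a) = -a (p(a) = (a - a) - a = 0 - a = -a)
l = -10 (l = 5*(-1*2) = 5*(-2) = -10)
K(h, t) = (h + t)/(175 + t)
1/(m + K(l, 37)) = 1/(-30042 + (-10 + 37)/(175 + 37)) = 1/(-30042 + 27/212) = 1/(-6368877/212) = -212/6368877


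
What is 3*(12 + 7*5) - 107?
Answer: 34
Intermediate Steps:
3*(12 + 7*5) - 107 = 3*(12 + 35) - 107 = 3*47 - 107 = 141 - 107 = 34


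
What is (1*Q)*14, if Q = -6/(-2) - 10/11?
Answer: 322/11 ≈ 29.273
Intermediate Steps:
Q = 23/11 (Q = -6*(-½) - 10*1/11 = 3 - 10/11 = 23/11 ≈ 2.0909)
(1*Q)*14 = (1*(23/11))*14 = (23/11)*14 = 322/11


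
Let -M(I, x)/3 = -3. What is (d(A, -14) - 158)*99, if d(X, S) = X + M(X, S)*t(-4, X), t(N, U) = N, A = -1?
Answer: -19305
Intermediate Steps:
M(I, x) = 9 (M(I, x) = -3*(-3) = 9)
d(X, S) = -36 + X (d(X, S) = X + 9*(-4) = X - 36 = -36 + X)
(d(A, -14) - 158)*99 = ((-36 - 1) - 158)*99 = (-37 - 158)*99 = -195*99 = -19305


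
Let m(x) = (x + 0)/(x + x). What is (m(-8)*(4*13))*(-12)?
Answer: -312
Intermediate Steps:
m(x) = ½ (m(x) = x/((2*x)) = x*(1/(2*x)) = ½)
(m(-8)*(4*13))*(-12) = ((4*13)/2)*(-12) = ((½)*52)*(-12) = 26*(-12) = -312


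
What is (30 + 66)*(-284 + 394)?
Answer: 10560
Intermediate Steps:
(30 + 66)*(-284 + 394) = 96*110 = 10560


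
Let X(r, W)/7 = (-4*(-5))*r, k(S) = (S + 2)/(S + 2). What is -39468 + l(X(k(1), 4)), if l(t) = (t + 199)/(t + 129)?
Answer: -10616553/269 ≈ -39467.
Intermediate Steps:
k(S) = 1 (k(S) = (2 + S)/(2 + S) = 1)
X(r, W) = 140*r (X(r, W) = 7*((-4*(-5))*r) = 7*(20*r) = 140*r)
l(t) = (199 + t)/(129 + t)
-39468 + l(X(k(1), 4)) = -39468 + (199 + 140*1)/(129 + 140*1) = -39468 + (199 + 140)/(129 + 140) = -39468 + 339/269 = -10616553/269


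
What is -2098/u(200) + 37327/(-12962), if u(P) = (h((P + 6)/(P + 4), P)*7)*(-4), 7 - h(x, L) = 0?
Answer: 2484773/317569 ≈ 7.8244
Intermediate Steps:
h(x, L) = 7 (h(x, L) = 7 - 1*0 = 7 + 0 = 7)
u(P) = -196 (u(P) = (7*7)*(-4) = 49*(-4) = -196)
-2098/u(200) + 37327/(-12962) = -2098/(-196) + 37327/(-12962) = -2098*(-1/196) + 37327*(-1/12962) = 1049/98 - 37327/12962 = 2484773/317569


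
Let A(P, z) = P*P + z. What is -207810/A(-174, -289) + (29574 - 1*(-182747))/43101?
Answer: -2589948983/1292469687 ≈ -2.0039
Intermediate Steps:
A(P, z) = z + P² (A(P, z) = P² + z = z + P²)
-207810/A(-174, -289) + (29574 - 1*(-182747))/43101 = -207810/(-289 + (-174)²) + (29574 - 1*(-182747))/43101 = -207810/(-289 + 30276) + (29574 + 182747)*(1/43101) = -207810/29987 + 212321*(1/43101) = -207810*1/29987 + 212321/43101 = -207810/29987 + 212321/43101 = -2589948983/1292469687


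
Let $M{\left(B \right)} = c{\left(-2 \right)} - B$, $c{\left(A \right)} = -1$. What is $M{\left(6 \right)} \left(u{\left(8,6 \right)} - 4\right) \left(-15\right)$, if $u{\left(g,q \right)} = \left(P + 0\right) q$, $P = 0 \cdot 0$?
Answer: $-420$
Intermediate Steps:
$P = 0$
$M{\left(B \right)} = -1 - B$
$u{\left(g,q \right)} = 0$ ($u{\left(g,q \right)} = \left(0 + 0\right) q = 0 q = 0$)
$M{\left(6 \right)} \left(u{\left(8,6 \right)} - 4\right) \left(-15\right) = \left(-1 - 6\right) \left(0 - 4\right) \left(-15\right) = \left(-7\right) \left(-4\right) \left(-15\right) = 28 \left(-15\right) = -420$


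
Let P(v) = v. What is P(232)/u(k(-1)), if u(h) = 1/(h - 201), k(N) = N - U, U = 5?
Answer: -48024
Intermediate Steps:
k(N) = -5 + N (k(N) = N - 1*5 = N - 5 = -5 + N)
u(h) = 1/(-201 + h)
P(232)/u(k(-1)) = 232/(1/(-201 + (-5 - 1))) = 232/(1/(-201 - 6)) = 232/(1/(-207)) = 232/(-1/207) = 232*(-207) = -48024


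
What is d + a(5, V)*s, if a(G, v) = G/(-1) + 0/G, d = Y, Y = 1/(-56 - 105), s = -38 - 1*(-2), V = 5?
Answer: 28979/161 ≈ 179.99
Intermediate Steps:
s = -36 (s = -38 + 2 = -36)
Y = -1/161 (Y = 1/(-161) = -1/161 ≈ -0.0062112)
d = -1/161 ≈ -0.0062112
a(G, v) = -G (a(G, v) = G*(-1) + 0 = -G + 0 = -G)
d + a(5, V)*s = -1/161 - 1*5*(-36) = -1/161 - 5*(-36) = -1/161 + 180 = 28979/161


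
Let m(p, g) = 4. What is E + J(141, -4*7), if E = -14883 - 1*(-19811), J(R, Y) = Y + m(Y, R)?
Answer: 4904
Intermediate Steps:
J(R, Y) = 4 + Y (J(R, Y) = Y + 4 = 4 + Y)
E = 4928 (E = -14883 + 19811 = 4928)
E + J(141, -4*7) = 4928 + (4 - 4*7) = 4928 + (4 - 28) = 4928 - 24 = 4904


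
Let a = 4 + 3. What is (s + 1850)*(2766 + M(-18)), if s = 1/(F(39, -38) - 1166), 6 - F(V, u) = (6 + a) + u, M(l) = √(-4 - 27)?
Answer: 5807905734/1135 + 2099749*I*√31/1135 ≈ 5.1171e+6 + 10300.0*I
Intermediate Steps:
a = 7
M(l) = I*√31 (M(l) = √(-31) = I*√31)
F(V, u) = -7 - u (F(V, u) = 6 - ((6 + 7) + u) = 6 - (13 + u) = 6 + (-13 - u) = -7 - u)
s = -1/1135 (s = 1/((-7 - 1*(-38)) - 1166) = 1/((-7 + 38) - 1166) = 1/(31 - 1166) = 1/(-1135) = -1/1135 ≈ -0.00088106)
(s + 1850)*(2766 + M(-18)) = (-1/1135 + 1850)*(2766 + I*√31) = 2099749*(2766 + I*√31)/1135 = 5807905734/1135 + 2099749*I*√31/1135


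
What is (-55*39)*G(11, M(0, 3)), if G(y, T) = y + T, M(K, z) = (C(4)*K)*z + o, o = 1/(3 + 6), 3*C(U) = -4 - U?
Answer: -71500/3 ≈ -23833.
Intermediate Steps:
C(U) = -4/3 - U/3 (C(U) = (-4 - U)/3 = -4/3 - U/3)
o = ⅑ (o = 1/9 = ⅑ ≈ 0.11111)
M(K, z) = ⅑ - 8*K*z/3 (M(K, z) = ((-4/3 - ⅓*4)*K)*z + ⅑ = ((-4/3 - 4/3)*K)*z + ⅑ = (-8*K/3)*z + ⅑ = -8*K*z/3 + ⅑ = ⅑ - 8*K*z/3)
G(y, T) = T + y
(-55*39)*G(11, M(0, 3)) = (-55*39)*((⅑ - 8/3*0*3) + 11) = -2145*((⅑ + 0) + 11) = -2145*(⅑ + 11) = -2145*100/9 = -71500/3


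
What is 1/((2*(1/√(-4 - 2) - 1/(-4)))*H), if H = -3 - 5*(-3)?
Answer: 1/22 + I*√6/33 ≈ 0.045455 + 0.074227*I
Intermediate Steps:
H = 12 (H = -3 + 15 = 12)
1/((2*(1/√(-4 - 2) - 1/(-4)))*H) = 1/((2*(1/√(-4 - 2) - 1/(-4)))*12) = 1/((2*(1/√(-6) - 1*(-¼)))*12) = 1/((2*(1/(I*√6) + ¼))*12) = 1/((2*(1*(-I*√6/6) + ¼))*12) = 1/((2*(-I*√6/6 + ¼))*12) = 1/((2*(¼ - I*√6/6))*12) = 1/((½ - I*√6/3)*12) = 1/(6 - 4*I*√6)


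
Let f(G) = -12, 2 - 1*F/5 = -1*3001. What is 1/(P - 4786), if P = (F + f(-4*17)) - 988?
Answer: 1/9229 ≈ 0.00010835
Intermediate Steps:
F = 15015 (F = 10 - (-5)*3001 = 10 - 5*(-3001) = 10 + 15005 = 15015)
P = 14015 (P = (15015 - 12) - 988 = 15003 - 988 = 14015)
1/(P - 4786) = 1/(14015 - 4786) = 1/9229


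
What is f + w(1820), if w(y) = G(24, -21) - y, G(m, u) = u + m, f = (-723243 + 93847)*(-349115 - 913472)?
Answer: 794667205635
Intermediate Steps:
f = 794667207452 (f = -629396*(-1262587) = 794667207452)
G(m, u) = m + u
w(y) = 3 - y (w(y) = (24 - 21) - y = 3 - y)
f + w(1820) = 794667207452 + (3 - 1*1820) = 794667207452 + (3 - 1820) = 794667207452 - 1817 = 794667205635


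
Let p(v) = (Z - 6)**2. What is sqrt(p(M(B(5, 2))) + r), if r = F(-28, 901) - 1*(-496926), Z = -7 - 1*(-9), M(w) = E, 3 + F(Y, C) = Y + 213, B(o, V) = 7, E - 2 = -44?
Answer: 6*sqrt(13809) ≈ 705.07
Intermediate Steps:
E = -42 (E = 2 - 44 = -42)
F(Y, C) = 210 + Y (F(Y, C) = -3 + (Y + 213) = -3 + (213 + Y) = 210 + Y)
M(w) = -42
Z = 2 (Z = -7 + 9 = 2)
r = 497108 (r = (210 - 28) - 1*(-496926) = 182 + 496926 = 497108)
p(v) = 16 (p(v) = (2 - 6)**2 = (-4)**2 = 16)
sqrt(p(M(B(5, 2))) + r) = sqrt(16 + 497108) = sqrt(497124) = 6*sqrt(13809)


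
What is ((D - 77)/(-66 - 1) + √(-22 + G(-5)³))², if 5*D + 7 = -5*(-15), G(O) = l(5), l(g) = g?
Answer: 11659664/112225 + 634*√103/335 ≈ 123.10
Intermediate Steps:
G(O) = 5
D = 68/5 (D = -7/5 + (-5*(-15))/5 = -7/5 + (⅕)*75 = -7/5 + 15 = 68/5 ≈ 13.600)
((D - 77)/(-66 - 1) + √(-22 + G(-5)³))² = ((68/5 - 77)/(-66 - 1) + √(-22 + 5³))² = (-317/5/(-67) + √(-22 + 125))² = (-317/5*(-1/67) + √103)² = (317/335 + √103)²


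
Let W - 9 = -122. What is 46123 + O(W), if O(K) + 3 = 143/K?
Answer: 5211417/113 ≈ 46119.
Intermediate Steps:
W = -113 (W = 9 - 122 = -113)
O(K) = -3 + 143/K
46123 + O(W) = 46123 + (-3 + 143/(-113)) = 46123 + (-3 + 143*(-1/113)) = 46123 + (-3 - 143/113) = 46123 - 482/113 = 5211417/113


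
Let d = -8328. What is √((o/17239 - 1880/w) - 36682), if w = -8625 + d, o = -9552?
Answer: I*√3133109093381034704610/292252767 ≈ 191.53*I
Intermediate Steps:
w = -16953 (w = -8625 - 8328 = -16953)
√((o/17239 - 1880/w) - 36682) = √((-9552/17239 - 1880/(-16953)) - 36682) = √((-9552*1/17239 - 1880*(-1/16953)) - 36682) = √((-9552/17239 + 1880/16953) - 36682) = √(-129525736/292252767 - 36682) = √(-10720545524830/292252767) = I*√3133109093381034704610/292252767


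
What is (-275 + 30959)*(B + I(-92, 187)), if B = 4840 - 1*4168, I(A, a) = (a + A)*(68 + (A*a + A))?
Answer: -50198655792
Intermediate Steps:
I(A, a) = (A + a)*(68 + A + A*a) (I(A, a) = (A + a)*(68 + (A + A*a)) = (A + a)*(68 + A + A*a))
B = 672 (B = 4840 - 4168 = 672)
(-275 + 30959)*(B + I(-92, 187)) = (-275 + 30959)*(672 + ((-92)**2 + 68*(-92) + 68*187 - 92*187 - 92*187**2 + 187*(-92)**2)) = 30684*(672 + (8464 - 6256 + 12716 - 17204 - 92*34969 + 187*8464)) = 30684*(672 + (8464 - 6256 + 12716 - 17204 - 3217148 + 1582768)) = 30684*(672 - 1636660) = 30684*(-1635988) = -50198655792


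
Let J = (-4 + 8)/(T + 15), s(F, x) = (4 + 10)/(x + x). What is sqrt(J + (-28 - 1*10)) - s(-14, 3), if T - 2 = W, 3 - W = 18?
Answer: -7/3 + 6*I ≈ -2.3333 + 6.0*I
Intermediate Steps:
W = -15 (W = 3 - 1*18 = 3 - 18 = -15)
T = -13 (T = 2 - 15 = -13)
s(F, x) = 7/x (s(F, x) = 14/((2*x)) = 14*(1/(2*x)) = 7/x)
J = 2 (J = (-4 + 8)/(-13 + 15) = 4/2 = 4*(1/2) = 2)
sqrt(J + (-28 - 1*10)) - s(-14, 3) = sqrt(2 + (-28 - 1*10)) - 7/3 = sqrt(2 + (-28 - 10)) - 7/3 = sqrt(2 - 38) - 1*7/3 = sqrt(-36) - 7/3 = 6*I - 7/3 = -7/3 + 6*I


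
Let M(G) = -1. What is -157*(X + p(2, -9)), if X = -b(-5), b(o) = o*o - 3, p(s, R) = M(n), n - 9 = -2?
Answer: 3611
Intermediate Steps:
n = 7 (n = 9 - 2 = 7)
p(s, R) = -1
b(o) = -3 + o**2 (b(o) = o**2 - 3 = -3 + o**2)
X = -22 (X = -(-3 + (-5)**2) = -(-3 + 25) = -1*22 = -22)
-157*(X + p(2, -9)) = -157*(-22 - 1) = -157*(-23) = 3611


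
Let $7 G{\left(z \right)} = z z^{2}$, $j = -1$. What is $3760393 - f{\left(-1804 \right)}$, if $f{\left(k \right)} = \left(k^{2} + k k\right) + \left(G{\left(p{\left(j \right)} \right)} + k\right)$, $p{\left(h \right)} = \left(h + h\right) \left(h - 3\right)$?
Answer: $- \frac{19226957}{7} \approx -2.7467 \cdot 10^{6}$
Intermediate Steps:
$p{\left(h \right)} = 2 h \left(-3 + h\right)$
$G{\left(z \right)} = \frac{z^{3}}{7}$ ($G{\left(z \right)} = \frac{z z^{2}}{7} = \frac{z^{3}}{7}$)
$f{\left(k \right)} = \frac{512}{7} + k + 2 k^{2}$ ($f{\left(k \right)} = \left(k^{2} + k k\right) + \left(\frac{\left(2 \left(-1\right) \left(-3 - 1\right)\right)^{3}}{7} + k\right) = \left(k^{2} + k^{2}\right) + \left(\frac{\left(2 \left(-1\right) \left(-4\right)\right)^{3}}{7} + k\right) = 2 k^{2} + \left(\frac{8^{3}}{7} + k\right) = 2 k^{2} + \left(\frac{1}{7} \cdot 512 + k\right) = 2 k^{2} + \left(\frac{512}{7} + k\right) = \frac{512}{7} + k + 2 k^{2}$)
$3760393 - f{\left(-1804 \right)} = 3760393 - \left(\frac{512}{7} - 1804 + 2 \left(-1804\right)^{2}\right) = 3760393 - \left(\frac{512}{7} - 1804 + 2 \cdot 3254416\right) = 3760393 - \left(\frac{512}{7} - 1804 + 6508832\right) = 3760393 - \frac{45549708}{7} = - \frac{19226957}{7}$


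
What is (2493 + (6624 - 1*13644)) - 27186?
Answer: -31713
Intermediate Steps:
(2493 + (6624 - 1*13644)) - 27186 = (2493 + (6624 - 13644)) - 27186 = (2493 - 7020) - 27186 = -4527 - 27186 = -31713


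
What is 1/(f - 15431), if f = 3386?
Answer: -1/12045 ≈ -8.3022e-5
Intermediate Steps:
1/(f - 15431) = 1/(3386 - 15431) = 1/(-12045) = -1/12045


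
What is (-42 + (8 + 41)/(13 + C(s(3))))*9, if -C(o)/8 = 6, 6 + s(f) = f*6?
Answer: -1953/5 ≈ -390.60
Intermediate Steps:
s(f) = -6 + 6*f (s(f) = -6 + f*6 = -6 + 6*f)
C(o) = -48 (C(o) = -8*6 = -48)
(-42 + (8 + 41)/(13 + C(s(3))))*9 = (-42 + (8 + 41)/(13 - 48))*9 = (-42 + 49/(-35))*9 = (-42 + 49*(-1/35))*9 = (-42 - 7/5)*9 = -217/5*9 = -1953/5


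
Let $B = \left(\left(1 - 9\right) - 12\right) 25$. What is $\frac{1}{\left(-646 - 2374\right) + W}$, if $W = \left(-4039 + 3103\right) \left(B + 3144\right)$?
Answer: $- \frac{1}{2477804} \approx -4.0358 \cdot 10^{-7}$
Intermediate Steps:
$B = -500$ ($B = \left(-8 - 12\right) 25 = \left(-20\right) 25 = -500$)
$W = -2474784$ ($W = \left(-4039 + 3103\right) \left(-500 + 3144\right) = \left(-936\right) 2644 = -2474784$)
$\frac{1}{\left(-646 - 2374\right) + W} = \frac{1}{\left(-646 - 2374\right) - 2474784} = \frac{1}{-3020 - 2474784} = \frac{1}{-2477804} = - \frac{1}{2477804}$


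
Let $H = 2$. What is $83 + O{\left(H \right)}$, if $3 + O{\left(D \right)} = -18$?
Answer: $62$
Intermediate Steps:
$O{\left(D \right)} = -21$ ($O{\left(D \right)} = -3 - 18 = -21$)
$83 + O{\left(H \right)} = 83 - 21 = 62$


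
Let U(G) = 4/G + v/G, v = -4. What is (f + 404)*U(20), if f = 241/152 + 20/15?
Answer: 0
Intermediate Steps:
U(G) = 0 (U(G) = 4/G - 4/G = 0)
f = 1331/456 (f = 241*(1/152) + 20*(1/15) = 241/152 + 4/3 = 1331/456 ≈ 2.9189)
(f + 404)*U(20) = (1331/456 + 404)*0 = (185555/456)*0 = 0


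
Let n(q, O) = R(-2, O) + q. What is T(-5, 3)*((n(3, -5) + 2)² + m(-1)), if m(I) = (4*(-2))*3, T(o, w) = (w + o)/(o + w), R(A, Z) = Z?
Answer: -24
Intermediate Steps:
T(o, w) = 1 (T(o, w) = (o + w)/(o + w) = 1)
m(I) = -24 (m(I) = -8*3 = -24)
n(q, O) = O + q
T(-5, 3)*((n(3, -5) + 2)² + m(-1)) = 1*(((-5 + 3) + 2)² - 24) = 1*((-2 + 2)² - 24) = 1*(0² - 24) = 1*(0 - 24) = 1*(-24) = -24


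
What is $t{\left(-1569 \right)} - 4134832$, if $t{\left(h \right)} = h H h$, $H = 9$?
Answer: $18021017$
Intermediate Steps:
$t{\left(h \right)} = 9 h^{2}$ ($t{\left(h \right)} = h 9 h = 9 h h = 9 h^{2}$)
$t{\left(-1569 \right)} - 4134832 = 9 \left(-1569\right)^{2} - 4134832 = 9 \cdot 2461761 - 4134832 = 22155849 - 4134832 = 18021017$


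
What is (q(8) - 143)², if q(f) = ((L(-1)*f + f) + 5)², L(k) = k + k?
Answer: 17956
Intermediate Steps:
L(k) = 2*k
q(f) = (5 - f)² (q(f) = (((2*(-1))*f + f) + 5)² = ((-2*f + f) + 5)² = (-f + 5)² = (5 - f)²)
(q(8) - 143)² = ((-5 + 8)² - 143)² = (3² - 143)² = (9 - 143)² = (-134)² = 17956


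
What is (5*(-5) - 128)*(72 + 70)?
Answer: -21726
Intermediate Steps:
(5*(-5) - 128)*(72 + 70) = (-25 - 128)*142 = -153*142 = -21726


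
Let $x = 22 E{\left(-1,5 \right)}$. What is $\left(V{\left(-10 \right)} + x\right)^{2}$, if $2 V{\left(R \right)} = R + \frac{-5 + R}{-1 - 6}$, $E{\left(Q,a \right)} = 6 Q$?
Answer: $\frac{3621409}{196} \approx 18477.0$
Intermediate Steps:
$x = -132$ ($x = 22 \cdot 6 \left(-1\right) = 22 \left(-6\right) = -132$)
$V{\left(R \right)} = \frac{5}{14} + \frac{3 R}{7}$ ($V{\left(R \right)} = \frac{R + \frac{-5 + R}{-1 - 6}}{2} = \frac{R + \frac{-5 + R}{-7}}{2} = \frac{R + \left(-5 + R\right) \left(- \frac{1}{7}\right)}{2} = \frac{R - \left(- \frac{5}{7} + \frac{R}{7}\right)}{2} = \frac{\frac{5}{7} + \frac{6 R}{7}}{2} = \frac{5}{14} + \frac{3 R}{7}$)
$\left(V{\left(-10 \right)} + x\right)^{2} = \left(\left(\frac{5}{14} + \frac{3}{7} \left(-10\right)\right) - 132\right)^{2} = \left(\left(\frac{5}{14} - \frac{30}{7}\right) - 132\right)^{2} = \left(- \frac{55}{14} - 132\right)^{2} = \left(- \frac{1903}{14}\right)^{2} = \frac{3621409}{196}$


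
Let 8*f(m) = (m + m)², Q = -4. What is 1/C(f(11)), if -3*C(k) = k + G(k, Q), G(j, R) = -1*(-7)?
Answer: -2/45 ≈ -0.044444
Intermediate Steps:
f(m) = m²/2 (f(m) = (m + m)²/8 = (2*m)²/8 = (4*m²)/8 = m²/2)
G(j, R) = 7
C(k) = -7/3 - k/3 (C(k) = -(k + 7)/3 = -(7 + k)/3 = -7/3 - k/3)
1/C(f(11)) = 1/(-7/3 - 11²/6) = 1/(-7/3 - 121/6) = 1/(-45/2) = -2/45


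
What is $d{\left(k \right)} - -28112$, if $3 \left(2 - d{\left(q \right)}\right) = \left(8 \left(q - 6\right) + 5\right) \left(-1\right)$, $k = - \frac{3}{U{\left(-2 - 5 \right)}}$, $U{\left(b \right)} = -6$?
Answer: $28101$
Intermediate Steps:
$k = \frac{1}{2}$ ($k = - \frac{3}{-6} = \left(-3\right) \left(- \frac{1}{6}\right) = \frac{1}{2} \approx 0.5$)
$d{\left(q \right)} = - \frac{37}{3} + \frac{8 q}{3}$ ($d{\left(q \right)} = 2 - \frac{\left(8 \left(q - 6\right) + 5\right) \left(-1\right)}{3} = 2 - \frac{\left(8 \left(-6 + q\right) + 5\right) \left(-1\right)}{3} = 2 - \frac{\left(\left(-48 + 8 q\right) + 5\right) \left(-1\right)}{3} = 2 - \frac{\left(-43 + 8 q\right) \left(-1\right)}{3} = 2 - \frac{43 - 8 q}{3} = 2 + \left(- \frac{43}{3} + \frac{8 q}{3}\right) = - \frac{37}{3} + \frac{8 q}{3}$)
$d{\left(k \right)} - -28112 = \left(- \frac{37}{3} + \frac{8}{3} \cdot \frac{1}{2}\right) - -28112 = \left(- \frac{37}{3} + \frac{4}{3}\right) + 28112 = -11 + 28112 = 28101$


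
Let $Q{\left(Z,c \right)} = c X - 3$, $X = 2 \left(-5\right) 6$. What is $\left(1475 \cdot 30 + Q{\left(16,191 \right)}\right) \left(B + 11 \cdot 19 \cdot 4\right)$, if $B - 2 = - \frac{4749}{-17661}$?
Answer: $\frac{161800205643}{5887} \approx 2.7484 \cdot 10^{7}$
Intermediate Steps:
$X = -60$ ($X = \left(-10\right) 6 = -60$)
$B = \frac{13357}{5887}$ ($B = 2 - \frac{4749}{-17661} = 2 - - \frac{1583}{5887} = 2 + \frac{1583}{5887} = \frac{13357}{5887} \approx 2.2689$)
$Q{\left(Z,c \right)} = -3 - 60 c$ ($Q{\left(Z,c \right)} = c \left(-60\right) - 3 = - 60 c - 3 = -3 - 60 c$)
$\left(1475 \cdot 30 + Q{\left(16,191 \right)}\right) \left(B + 11 \cdot 19 \cdot 4\right) = \left(1475 \cdot 30 - 11463\right) \left(\frac{13357}{5887} + 11 \cdot 19 \cdot 4\right) = \left(44250 - 11463\right) \left(\frac{13357}{5887} + 209 \cdot 4\right) = \left(44250 - 11463\right) \left(\frac{13357}{5887} + 836\right) = 32787 \cdot \frac{4934889}{5887} = \frac{161800205643}{5887}$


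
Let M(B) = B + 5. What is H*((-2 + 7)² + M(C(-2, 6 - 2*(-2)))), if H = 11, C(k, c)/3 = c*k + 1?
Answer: -297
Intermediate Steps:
C(k, c) = 3 + 3*c*k (C(k, c) = 3*(c*k + 1) = 3*(1 + c*k) = 3 + 3*c*k)
M(B) = 5 + B
H*((-2 + 7)² + M(C(-2, 6 - 2*(-2)))) = 11*((-2 + 7)² + (5 + (3 + 3*(6 - 2*(-2))*(-2)))) = 11*(5² + (5 + (3 + 3*(6 + 4)*(-2)))) = 11*(25 + (5 + (3 + 3*10*(-2)))) = 11*(25 + (5 + (3 - 60))) = 11*(25 + (5 - 57)) = 11*(25 - 52) = 11*(-27) = -297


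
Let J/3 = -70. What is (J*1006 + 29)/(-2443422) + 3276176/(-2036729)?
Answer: -7574860210873/4976588446638 ≈ -1.5221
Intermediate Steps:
J = -210 (J = 3*(-70) = -210)
(J*1006 + 29)/(-2443422) + 3276176/(-2036729) = (-210*1006 + 29)/(-2443422) + 3276176/(-2036729) = (-211260 + 29)*(-1/2443422) + 3276176*(-1/2036729) = -211231*(-1/2443422) - 3276176/2036729 = 211231/2443422 - 3276176/2036729 = -7574860210873/4976588446638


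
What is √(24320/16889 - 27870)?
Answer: I*√7949181265790/16889 ≈ 166.94*I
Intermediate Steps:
√(24320/16889 - 27870) = √(-470672110/16889) = I*√7949181265790/16889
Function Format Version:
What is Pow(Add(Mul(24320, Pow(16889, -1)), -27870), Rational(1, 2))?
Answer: Mul(Rational(1, 16889), I, Pow(7949181265790, Rational(1, 2))) ≈ Mul(166.94, I)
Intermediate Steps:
Pow(Add(Mul(24320, Pow(16889, -1)), -27870), Rational(1, 2)) = Pow(Add(Mul(24320, Rational(1, 16889)), -27870), Rational(1, 2)) = Pow(Add(Rational(24320, 16889), -27870), Rational(1, 2)) = Pow(Rational(-470672110, 16889), Rational(1, 2)) = Mul(Rational(1, 16889), I, Pow(7949181265790, Rational(1, 2)))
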